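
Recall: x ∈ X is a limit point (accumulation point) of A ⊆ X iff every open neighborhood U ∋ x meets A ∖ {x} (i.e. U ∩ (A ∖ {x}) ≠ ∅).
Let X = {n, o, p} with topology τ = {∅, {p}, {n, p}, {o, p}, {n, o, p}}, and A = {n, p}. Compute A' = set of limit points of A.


A' = {n, o}

For each x ∈ X, list the open sets U ∈ τ with x ∈ U, then check whether U ∩ (A ∖ {x}) ≠ ∅ for every such U.
  x = n: opens ∋ x are {n, p}, {n, o, p}; each meets A ∖ {n}, so x IS a limit point.
  x = o: opens ∋ x are {o, p}, {n, o, p}; each meets A ∖ {o}, so x IS a limit point.
  x = p: open {p} ∋ x has {p} ∩ (A ∖ {p}) = ∅, so x is NOT a limit point.
Collecting: A' = {n, o}.


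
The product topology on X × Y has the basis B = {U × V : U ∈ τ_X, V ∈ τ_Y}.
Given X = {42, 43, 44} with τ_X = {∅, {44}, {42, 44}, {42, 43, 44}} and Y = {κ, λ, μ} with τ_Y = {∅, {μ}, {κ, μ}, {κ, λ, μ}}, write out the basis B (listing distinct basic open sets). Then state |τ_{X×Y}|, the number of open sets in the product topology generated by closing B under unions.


Basis B = {∅ × ∅, {44} × {μ}, {42, 44} × {μ}, {44} × {κ, μ}, {42, 43, 44} × {μ}, {44} × {κ, λ, μ}, {42, 44} × {κ, μ}, {42, 44} × {κ, λ, μ}, {42, 43, 44} × {κ, μ}, {42, 43, 44} × {κ, λ, μ}}; |τ_{X×Y}| = 20.

Enumerate products U × V with U ∈ τ_X, V ∈ τ_Y (deduplicated):
  ∅ × ∅ = {} (∅)
  {44} × {μ} = {(44,μ)}
  {42, 44} × {μ} = {(42,μ), (44,μ)}
  {44} × {κ, μ} = {(44,κ), (44,μ)}
  {42, 43, 44} × {μ} = {(42,μ), (43,μ), (44,μ)}
  {44} × {κ, λ, μ} = {(44,κ), (44,λ), (44,μ)}
  {42, 44} × {κ, μ} = {(42,κ), (42,μ), (44,κ), (44,μ)}
  {42, 44} × {κ, λ, μ} = {(42,κ), (42,λ), (42,μ), (44,κ), (44,λ), (44,μ)}
  {42, 43, 44} × {κ, μ} = {(42,κ), (42,μ), (43,κ), (43,μ), (44,κ), (44,μ)}
  {42, 43, 44} × {κ, λ, μ} = {(42,κ), (42,λ), (42,μ), (43,κ), (43,λ), (43,μ), (44,κ), (44,λ), (44,μ)}
These 10 distinct sets form the basis B.
Close under arbitrary unions to get τ_{X×Y}; counting gives |τ_{X×Y}| = 20.


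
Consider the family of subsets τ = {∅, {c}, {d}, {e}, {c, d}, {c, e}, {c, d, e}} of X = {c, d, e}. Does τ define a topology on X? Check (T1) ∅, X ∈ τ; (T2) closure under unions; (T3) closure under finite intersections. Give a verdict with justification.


τ is NOT a topology on X.

Axiom (T1): ∅ ∈ τ? Yes; X ∈ τ? Yes.
Axiom (T2/T3): check pairwise unions and intersections of members of τ.
Counterexample for (T2): {d} ∪ {e} = {d, e} ∉ τ. Therefore τ is NOT a topology.


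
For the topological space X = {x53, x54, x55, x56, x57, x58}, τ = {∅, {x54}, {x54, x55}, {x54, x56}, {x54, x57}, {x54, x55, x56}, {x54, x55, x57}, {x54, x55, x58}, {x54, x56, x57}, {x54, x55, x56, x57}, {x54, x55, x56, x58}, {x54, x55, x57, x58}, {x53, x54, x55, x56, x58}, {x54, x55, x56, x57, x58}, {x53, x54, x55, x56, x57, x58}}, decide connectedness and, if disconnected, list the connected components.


(X, τ) is connected.

Find clopen sets (U ∈ τ with X ∖ U ∈ τ):
  U = ∅, X ∖ U = {x53, x54, x55, x56, x57, x58} — both open, so U is clopen.
  U = {x53, x54, x55, x56, x57, x58}, X ∖ U = ∅ — both open, so U is clopen.
Only trivial clopens (∅ and X) exist, so (X, τ) is connected.
Compute connected components by grouping points that agree on all clopens:
  component: {x53, x54, x55, x56, x57, x58}


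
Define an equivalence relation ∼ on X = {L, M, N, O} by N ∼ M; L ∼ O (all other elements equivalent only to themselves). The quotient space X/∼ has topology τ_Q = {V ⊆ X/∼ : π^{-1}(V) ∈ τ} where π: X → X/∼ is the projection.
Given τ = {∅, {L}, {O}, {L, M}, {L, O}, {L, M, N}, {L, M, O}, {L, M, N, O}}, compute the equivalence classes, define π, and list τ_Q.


X/∼ = {[L=O], [M=N]}; |τ_Q| = 3.

Equivalence classes: [L=O], [M=N].
Quotient map π: X → X/∼ sends L ↦ [L=O], M ↦ [M=N], N ↦ [M=N], O ↦ [L=O].
For each subset V ⊆ X/∼, compute π^{-1}(V) ⊆ X and check whether π^{-1}(V) ∈ τ. V is open in τ_Q iff π^{-1}(V) ∈ τ.
  V = {}: π^{-1}(V) = ∅ ∈ τ ✓.
  V = {[L=O]}: π^{-1}(V) = {L, O} ∈ τ ✓.
  V = {[M=N]}: π^{-1}(V) = {M, N} ∉ τ ✗.
  V = {[L=O], [M=N]}: π^{-1}(V) = {L, M, N, O} ∈ τ ✓.
Open sets in the quotient: τ_Q = {{}, {[L=O]}, {[L=O], [M=N]}} (3 elements).


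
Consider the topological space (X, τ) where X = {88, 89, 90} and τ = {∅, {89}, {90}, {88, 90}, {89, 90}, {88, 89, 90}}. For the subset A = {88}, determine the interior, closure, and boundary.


int(A) = ∅, cl(A) = {88}, ∂A = {88}.

Closed sets in (X, τ) are complements of opens:
  closed(X, τ) = {∅, {88}, {89}, {88, 89}, {88, 90}, {88, 89, 90}}.
int(A) = ⋃ {U ∈ τ : U ⊆ A}. Opens contained in A: ∅.
Taking the union of these: int(A) = ∅.
cl(A) = ⋂ {C closed : A ⊆ C}. Closed sets containing A: {88}, {88, 89}, {88, 90}, {88, 89, 90}.
Intersecting these: cl(A) = {88}.
∂A = cl(A) ∖ int(A) = {88} ∖ ∅ = {88}.


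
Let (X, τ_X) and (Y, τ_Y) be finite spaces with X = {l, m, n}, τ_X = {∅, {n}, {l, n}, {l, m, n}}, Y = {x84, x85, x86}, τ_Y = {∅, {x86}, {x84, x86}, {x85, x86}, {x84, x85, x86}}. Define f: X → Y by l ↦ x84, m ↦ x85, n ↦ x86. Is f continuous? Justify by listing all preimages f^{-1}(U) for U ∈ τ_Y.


f is NOT continuous.

Compute f^{-1}(U) for each U ∈ τ_Y:
  U = ∅: f^{-1}(U) = ∅ ∈ τ_X ✓.
  U = {x86}: f^{-1}(U) = {n} ∈ τ_X ✓.
  U = {x84, x86}: f^{-1}(U) = {l, n} ∈ τ_X ✓.
  U = {x85, x86}: f^{-1}(U) = {m, n} ∉ τ_X ✗.
  U = {x84, x85, x86}: f^{-1}(U) = {l, m, n} ∈ τ_X ✓.
Found U = {x85, x86} with f^{-1}(U) = {m, n} not in τ_X. Therefore f is NOT continuous.


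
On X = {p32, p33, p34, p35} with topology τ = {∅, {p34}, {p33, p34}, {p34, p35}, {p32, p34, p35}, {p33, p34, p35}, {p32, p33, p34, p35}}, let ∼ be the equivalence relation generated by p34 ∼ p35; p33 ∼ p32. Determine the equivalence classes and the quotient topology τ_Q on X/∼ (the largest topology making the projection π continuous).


X/∼ = {[p32=p33], [p34=p35]}; |τ_Q| = 3.

Equivalence classes: [p32=p33], [p34=p35].
Quotient map π: X → X/∼ sends p32 ↦ [p32=p33], p33 ↦ [p32=p33], p34 ↦ [p34=p35], p35 ↦ [p34=p35].
For each subset V ⊆ X/∼, compute π^{-1}(V) ⊆ X and check whether π^{-1}(V) ∈ τ. V is open in τ_Q iff π^{-1}(V) ∈ τ.
  V = {}: π^{-1}(V) = ∅ ∈ τ ✓.
  V = {[p32=p33]}: π^{-1}(V) = {p32, p33} ∉ τ ✗.
  V = {[p34=p35]}: π^{-1}(V) = {p34, p35} ∈ τ ✓.
  V = {[p32=p33], [p34=p35]}: π^{-1}(V) = {p32, p33, p34, p35} ∈ τ ✓.
Open sets in the quotient: τ_Q = {{}, {[p34=p35]}, {[p32=p33], [p34=p35]}} (3 elements).


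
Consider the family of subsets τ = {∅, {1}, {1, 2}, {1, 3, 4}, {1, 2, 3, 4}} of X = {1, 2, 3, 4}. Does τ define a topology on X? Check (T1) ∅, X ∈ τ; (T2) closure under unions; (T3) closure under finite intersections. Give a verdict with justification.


τ IS a topology on X.

Axiom (T1): ∅ ∈ τ? Yes; X ∈ τ? Yes.
Axiom (T2/T3): check pairwise unions and intersections of members of τ.
All pairwise intersections and unions checked — each lies in τ. Therefore τ satisfies (T1), (T2), (T3): it IS a topology on X.


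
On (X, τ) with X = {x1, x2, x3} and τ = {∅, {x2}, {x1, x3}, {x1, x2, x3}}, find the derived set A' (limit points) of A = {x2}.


A' = ∅

For each x ∈ X, list the open sets U ∈ τ with x ∈ U, then check whether U ∩ (A ∖ {x}) ≠ ∅ for every such U.
  x = x1: open {x1, x3} ∋ x has {x1, x3} ∩ (A ∖ {x1}) = ∅, so x is NOT a limit point.
  x = x2: open {x2} ∋ x has {x2} ∩ (A ∖ {x2}) = ∅, so x is NOT a limit point.
  x = x3: open {x1, x3} ∋ x has {x1, x3} ∩ (A ∖ {x3}) = ∅, so x is NOT a limit point.
Collecting: A' = ∅.


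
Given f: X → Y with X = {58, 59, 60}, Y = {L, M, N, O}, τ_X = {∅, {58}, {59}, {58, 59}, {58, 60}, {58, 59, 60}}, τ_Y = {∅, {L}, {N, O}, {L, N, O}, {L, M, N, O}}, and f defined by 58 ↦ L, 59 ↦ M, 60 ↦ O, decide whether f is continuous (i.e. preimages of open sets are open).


f is NOT continuous.

Compute f^{-1}(U) for each U ∈ τ_Y:
  U = ∅: f^{-1}(U) = ∅ ∈ τ_X ✓.
  U = {L}: f^{-1}(U) = {58} ∈ τ_X ✓.
  U = {N, O}: f^{-1}(U) = {60} ∉ τ_X ✗.
  U = {L, N, O}: f^{-1}(U) = {58, 60} ∈ τ_X ✓.
  U = {L, M, N, O}: f^{-1}(U) = {58, 59, 60} ∈ τ_X ✓.
Found U = {N, O} with f^{-1}(U) = {60} not in τ_X. Therefore f is NOT continuous.


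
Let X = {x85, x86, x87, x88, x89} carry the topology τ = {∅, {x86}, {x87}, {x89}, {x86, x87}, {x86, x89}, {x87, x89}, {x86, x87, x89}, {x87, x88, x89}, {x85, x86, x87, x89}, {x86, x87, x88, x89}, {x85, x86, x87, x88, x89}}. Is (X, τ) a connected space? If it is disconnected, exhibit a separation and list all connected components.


(X, τ) is connected.

Find clopen sets (U ∈ τ with X ∖ U ∈ τ):
  U = ∅, X ∖ U = {x85, x86, x87, x88, x89} — both open, so U is clopen.
  U = {x85, x86, x87, x88, x89}, X ∖ U = ∅ — both open, so U is clopen.
Only trivial clopens (∅ and X) exist, so (X, τ) is connected.
Compute connected components by grouping points that agree on all clopens:
  component: {x85, x86, x87, x88, x89}


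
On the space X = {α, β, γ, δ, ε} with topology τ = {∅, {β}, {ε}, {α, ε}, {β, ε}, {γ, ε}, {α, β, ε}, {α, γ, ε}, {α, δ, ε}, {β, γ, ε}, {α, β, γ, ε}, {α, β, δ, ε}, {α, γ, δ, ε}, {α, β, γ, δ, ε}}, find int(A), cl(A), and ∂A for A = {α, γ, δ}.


int(A) = ∅, cl(A) = {α, γ, δ}, ∂A = {α, γ, δ}.

Closed sets in (X, τ) are complements of opens:
  closed(X, τ) = {∅, {β}, {γ}, {δ}, {α, δ}, {β, γ}, {β, δ}, {γ, δ}, {α, β, δ}, {α, γ, δ}, {β, γ, δ}, {α, β, γ, δ}, {α, γ, δ, ε}, {α, β, γ, δ, ε}}.
int(A) = ⋃ {U ∈ τ : U ⊆ A}. Opens contained in A: ∅.
Taking the union of these: int(A) = ∅.
cl(A) = ⋂ {C closed : A ⊆ C}. Closed sets containing A: {α, γ, δ}, {α, β, γ, δ}, {α, γ, δ, ε}, {α, β, γ, δ, ε}.
Intersecting these: cl(A) = {α, γ, δ}.
∂A = cl(A) ∖ int(A) = {α, γ, δ} ∖ ∅ = {α, γ, δ}.


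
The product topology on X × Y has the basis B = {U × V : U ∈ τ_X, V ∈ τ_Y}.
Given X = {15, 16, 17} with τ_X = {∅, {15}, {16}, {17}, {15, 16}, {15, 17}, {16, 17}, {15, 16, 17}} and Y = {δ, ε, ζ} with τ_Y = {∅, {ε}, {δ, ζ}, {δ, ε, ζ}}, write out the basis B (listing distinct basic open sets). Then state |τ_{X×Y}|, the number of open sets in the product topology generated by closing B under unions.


Basis B = {∅ × ∅, {15} × {ε}, {16} × {ε}, {17} × {ε}, {15} × {δ, ζ}, {15, 16} × {ε}, {15, 17} × {ε}, {16} × {δ, ζ}, {16, 17} × {ε}, {17} × {δ, ζ}, {15} × {δ, ε, ζ}, {15, 16, 17} × {ε}, {16} × {δ, ε, ζ}, {17} × {δ, ε, ζ}, {15, 16} × {δ, ζ}, {15, 17} × {δ, ζ}, {16, 17} × {δ, ζ}, {15, 16} × {δ, ε, ζ}, {15, 17} × {δ, ε, ζ}, {15, 16, 17} × {δ, ζ}, {16, 17} × {δ, ε, ζ}, {15, 16, 17} × {δ, ε, ζ}}; |τ_{X×Y}| = 64.

Enumerate products U × V with U ∈ τ_X, V ∈ τ_Y (deduplicated):
  ∅ × ∅ = {} (∅)
  {15} × {ε} = {(15,ε)}
  {16} × {ε} = {(16,ε)}
  {17} × {ε} = {(17,ε)}
  {15} × {δ, ζ} = {(15,δ), (15,ζ)}
  {15, 16} × {ε} = {(15,ε), (16,ε)}
  {15, 17} × {ε} = {(15,ε), (17,ε)}
  {16} × {δ, ζ} = {(16,δ), (16,ζ)}
  {16, 17} × {ε} = {(16,ε), (17,ε)}
  {17} × {δ, ζ} = {(17,δ), (17,ζ)}
  {15} × {δ, ε, ζ} = {(15,δ), (15,ε), (15,ζ)}
  {15, 16, 17} × {ε} = {(15,ε), (16,ε), (17,ε)}
  {16} × {δ, ε, ζ} = {(16,δ), (16,ε), (16,ζ)}
  {17} × {δ, ε, ζ} = {(17,δ), (17,ε), (17,ζ)}
  {15, 16} × {δ, ζ} = {(15,δ), (15,ζ), (16,δ), (16,ζ)}
  {15, 17} × {δ, ζ} = {(15,δ), (15,ζ), (17,δ), (17,ζ)}
  {16, 17} × {δ, ζ} = {(16,δ), (16,ζ), (17,δ), (17,ζ)}
  {15, 16} × {δ, ε, ζ} = {(15,δ), (15,ε), (15,ζ), (16,δ), (16,ε), (16,ζ)}
  {15, 17} × {δ, ε, ζ} = {(15,δ), (15,ε), (15,ζ), (17,δ), (17,ε), (17,ζ)}
  {15, 16, 17} × {δ, ζ} = {(15,δ), (15,ζ), (16,δ), (16,ζ), (17,δ), (17,ζ)}
  {16, 17} × {δ, ε, ζ} = {(16,δ), (16,ε), (16,ζ), (17,δ), (17,ε), (17,ζ)}
  {15, 16, 17} × {δ, ε, ζ} = {(15,δ), (15,ε), (15,ζ), (16,δ), (16,ε), (16,ζ), (17,δ), (17,ε), (17,ζ)}
These 22 distinct sets form the basis B.
Close under arbitrary unions to get τ_{X×Y}; counting gives |τ_{X×Y}| = 64.


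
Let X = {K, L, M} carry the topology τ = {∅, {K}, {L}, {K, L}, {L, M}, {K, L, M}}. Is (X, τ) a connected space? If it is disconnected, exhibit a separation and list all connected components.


(X, τ) is disconnected; components = [{K}, {L, M}].

Find clopen sets (U ∈ τ with X ∖ U ∈ τ):
  U = ∅, X ∖ U = {K, L, M} — both open, so U is clopen.
  U = {K}, X ∖ U = {L, M} — both open, so U is clopen.
  U = {L, M}, X ∖ U = {K} — both open, so U is clopen.
  U = {K, L, M}, X ∖ U = ∅ — both open, so U is clopen.
Nontrivial clopen(s) exist: e.g. {L, M}. So (X, τ) is disconnected.
Compute connected components by grouping points that agree on all clopens:
  component: {K}
  component: {L, M}


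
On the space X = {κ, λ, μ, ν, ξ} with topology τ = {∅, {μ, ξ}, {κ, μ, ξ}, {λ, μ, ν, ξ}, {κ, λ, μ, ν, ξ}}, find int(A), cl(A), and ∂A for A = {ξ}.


int(A) = ∅, cl(A) = {κ, λ, μ, ν, ξ}, ∂A = {κ, λ, μ, ν, ξ}.

Closed sets in (X, τ) are complements of opens:
  closed(X, τ) = {∅, {κ}, {λ, ν}, {κ, λ, ν}, {κ, λ, μ, ν, ξ}}.
int(A) = ⋃ {U ∈ τ : U ⊆ A}. Opens contained in A: ∅.
Taking the union of these: int(A) = ∅.
cl(A) = ⋂ {C closed : A ⊆ C}. Closed sets containing A: {κ, λ, μ, ν, ξ}.
Intersecting these: cl(A) = {κ, λ, μ, ν, ξ}.
∂A = cl(A) ∖ int(A) = {κ, λ, μ, ν, ξ} ∖ ∅ = {κ, λ, μ, ν, ξ}.


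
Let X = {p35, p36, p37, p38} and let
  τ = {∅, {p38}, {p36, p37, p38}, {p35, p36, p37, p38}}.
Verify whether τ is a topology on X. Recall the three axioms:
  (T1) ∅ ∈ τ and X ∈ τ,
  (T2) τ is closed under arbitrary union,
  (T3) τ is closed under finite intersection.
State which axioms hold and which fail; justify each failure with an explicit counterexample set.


τ IS a topology on X.

Axiom (T1): ∅ ∈ τ? Yes; X ∈ τ? Yes.
Axiom (T2/T3): check pairwise unions and intersections of members of τ.
All pairwise intersections and unions checked — each lies in τ. Therefore τ satisfies (T1), (T2), (T3): it IS a topology on X.


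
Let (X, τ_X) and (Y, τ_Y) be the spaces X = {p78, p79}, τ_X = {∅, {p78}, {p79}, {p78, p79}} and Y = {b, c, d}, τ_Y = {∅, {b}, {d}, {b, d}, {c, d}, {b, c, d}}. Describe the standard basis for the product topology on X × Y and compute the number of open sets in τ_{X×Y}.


Basis B = {∅ × ∅, {p78} × {b}, {p78} × {d}, {p79} × {b}, {p79} × {d}, {p78} × {b, d}, {p78, p79} × {b}, {p78} × {c, d}, {p78, p79} × {d}, {p79} × {b, d}, {p79} × {c, d}, {p78} × {b, c, d}, {p79} × {b, c, d}, {p78, p79} × {b, d}, {p78, p79} × {c, d}, {p78, p79} × {b, c, d}}; |τ_{X×Y}| = 36.

Enumerate products U × V with U ∈ τ_X, V ∈ τ_Y (deduplicated):
  ∅ × ∅ = {} (∅)
  {p78} × {b} = {(p78,b)}
  {p78} × {d} = {(p78,d)}
  {p79} × {b} = {(p79,b)}
  {p79} × {d} = {(p79,d)}
  {p78} × {b, d} = {(p78,b), (p78,d)}
  {p78, p79} × {b} = {(p78,b), (p79,b)}
  {p78} × {c, d} = {(p78,c), (p78,d)}
  {p78, p79} × {d} = {(p78,d), (p79,d)}
  {p79} × {b, d} = {(p79,b), (p79,d)}
  {p79} × {c, d} = {(p79,c), (p79,d)}
  {p78} × {b, c, d} = {(p78,b), (p78,c), (p78,d)}
  {p79} × {b, c, d} = {(p79,b), (p79,c), (p79,d)}
  {p78, p79} × {b, d} = {(p78,b), (p78,d), (p79,b), (p79,d)}
  {p78, p79} × {c, d} = {(p78,c), (p78,d), (p79,c), (p79,d)}
  {p78, p79} × {b, c, d} = {(p78,b), (p78,c), (p78,d), (p79,b), (p79,c), (p79,d)}
These 16 distinct sets form the basis B.
Close under arbitrary unions to get τ_{X×Y}; counting gives |τ_{X×Y}| = 36.


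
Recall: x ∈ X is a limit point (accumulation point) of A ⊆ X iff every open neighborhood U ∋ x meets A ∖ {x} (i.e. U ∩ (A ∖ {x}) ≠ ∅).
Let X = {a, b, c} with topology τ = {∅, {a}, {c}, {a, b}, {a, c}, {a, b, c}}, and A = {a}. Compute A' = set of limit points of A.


A' = {b}

For each x ∈ X, list the open sets U ∈ τ with x ∈ U, then check whether U ∩ (A ∖ {x}) ≠ ∅ for every such U.
  x = a: open {a} ∋ x has {a} ∩ (A ∖ {a}) = ∅, so x is NOT a limit point.
  x = b: opens ∋ x are {a, b}, {a, b, c}; each meets A ∖ {b}, so x IS a limit point.
  x = c: open {c} ∋ x has {c} ∩ (A ∖ {c}) = ∅, so x is NOT a limit point.
Collecting: A' = {b}.


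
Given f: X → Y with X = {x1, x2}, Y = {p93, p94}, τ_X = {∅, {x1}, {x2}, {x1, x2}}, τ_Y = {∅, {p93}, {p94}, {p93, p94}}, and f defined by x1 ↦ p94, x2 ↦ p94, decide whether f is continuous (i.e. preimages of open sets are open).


f IS continuous.

Compute f^{-1}(U) for each U ∈ τ_Y:
  U = ∅: f^{-1}(U) = ∅ ∈ τ_X ✓.
  U = {p93}: f^{-1}(U) = ∅ ∈ τ_X ✓.
  U = {p94}: f^{-1}(U) = {x1, x2} ∈ τ_X ✓.
  U = {p93, p94}: f^{-1}(U) = {x1, x2} ∈ τ_X ✓.
Every preimage lies in τ_X, so f IS continuous.


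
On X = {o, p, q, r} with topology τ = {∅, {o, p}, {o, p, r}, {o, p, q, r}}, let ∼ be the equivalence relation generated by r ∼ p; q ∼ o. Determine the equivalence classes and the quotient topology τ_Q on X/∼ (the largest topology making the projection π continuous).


X/∼ = {[o=q], [p=r]}; |τ_Q| = 2.

Equivalence classes: [o=q], [p=r].
Quotient map π: X → X/∼ sends o ↦ [o=q], p ↦ [p=r], q ↦ [o=q], r ↦ [p=r].
For each subset V ⊆ X/∼, compute π^{-1}(V) ⊆ X and check whether π^{-1}(V) ∈ τ. V is open in τ_Q iff π^{-1}(V) ∈ τ.
  V = {}: π^{-1}(V) = ∅ ∈ τ ✓.
  V = {[o=q]}: π^{-1}(V) = {o, q} ∉ τ ✗.
  V = {[p=r]}: π^{-1}(V) = {p, r} ∉ τ ✗.
  V = {[o=q], [p=r]}: π^{-1}(V) = {o, p, q, r} ∈ τ ✓.
Open sets in the quotient: τ_Q = {{}, {[o=q], [p=r]}} (2 elements).


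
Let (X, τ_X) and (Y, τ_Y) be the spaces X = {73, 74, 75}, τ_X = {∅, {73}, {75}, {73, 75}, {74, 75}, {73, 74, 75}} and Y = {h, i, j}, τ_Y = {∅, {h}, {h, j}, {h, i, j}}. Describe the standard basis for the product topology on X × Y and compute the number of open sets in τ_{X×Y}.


Basis B = {∅ × ∅, {73} × {h}, {75} × {h}, {73} × {h, j}, {73, 75} × {h}, {74, 75} × {h}, {75} × {h, j}, {73} × {h, i, j}, {73, 74, 75} × {h}, {75} × {h, i, j}, {73, 75} × {h, j}, {74, 75} × {h, j}, {73, 75} × {h, i, j}, {73, 74, 75} × {h, j}, {74, 75} × {h, i, j}, {73, 74, 75} × {h, i, j}}; |τ_{X×Y}| = 40.

Enumerate products U × V with U ∈ τ_X, V ∈ τ_Y (deduplicated):
  ∅ × ∅ = {} (∅)
  {73} × {h} = {(73,h)}
  {75} × {h} = {(75,h)}
  {73} × {h, j} = {(73,h), (73,j)}
  {73, 75} × {h} = {(73,h), (75,h)}
  {74, 75} × {h} = {(74,h), (75,h)}
  {75} × {h, j} = {(75,h), (75,j)}
  {73} × {h, i, j} = {(73,h), (73,i), (73,j)}
  {73, 74, 75} × {h} = {(73,h), (74,h), (75,h)}
  {75} × {h, i, j} = {(75,h), (75,i), (75,j)}
  {73, 75} × {h, j} = {(73,h), (73,j), (75,h), (75,j)}
  {74, 75} × {h, j} = {(74,h), (74,j), (75,h), (75,j)}
  {73, 75} × {h, i, j} = {(73,h), (73,i), (73,j), (75,h), (75,i), (75,j)}
  {73, 74, 75} × {h, j} = {(73,h), (73,j), (74,h), (74,j), (75,h), (75,j)}
  {74, 75} × {h, i, j} = {(74,h), (74,i), (74,j), (75,h), (75,i), (75,j)}
  {73, 74, 75} × {h, i, j} = {(73,h), (73,i), (73,j), (74,h), (74,i), (74,j), (75,h), (75,i), (75,j)}
These 16 distinct sets form the basis B.
Close under arbitrary unions to get τ_{X×Y}; counting gives |τ_{X×Y}| = 40.


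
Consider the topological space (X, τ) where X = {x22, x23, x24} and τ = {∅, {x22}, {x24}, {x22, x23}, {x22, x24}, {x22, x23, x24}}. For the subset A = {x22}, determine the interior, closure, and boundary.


int(A) = {x22}, cl(A) = {x22, x23}, ∂A = {x23}.

Closed sets in (X, τ) are complements of opens:
  closed(X, τ) = {∅, {x23}, {x24}, {x22, x23}, {x23, x24}, {x22, x23, x24}}.
int(A) = ⋃ {U ∈ τ : U ⊆ A}. Opens contained in A: ∅, {x22}.
Taking the union of these: int(A) = {x22}.
cl(A) = ⋂ {C closed : A ⊆ C}. Closed sets containing A: {x22, x23}, {x22, x23, x24}.
Intersecting these: cl(A) = {x22, x23}.
∂A = cl(A) ∖ int(A) = {x22, x23} ∖ {x22} = {x23}.


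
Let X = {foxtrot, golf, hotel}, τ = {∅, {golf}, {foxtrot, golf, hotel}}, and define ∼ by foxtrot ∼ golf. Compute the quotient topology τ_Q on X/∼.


X/∼ = {[foxtrot=golf], [hotel]}; |τ_Q| = 2.

Equivalence classes: [foxtrot=golf], [hotel].
Quotient map π: X → X/∼ sends foxtrot ↦ [foxtrot=golf], golf ↦ [foxtrot=golf], hotel ↦ [hotel].
For each subset V ⊆ X/∼, compute π^{-1}(V) ⊆ X and check whether π^{-1}(V) ∈ τ. V is open in τ_Q iff π^{-1}(V) ∈ τ.
  V = {}: π^{-1}(V) = ∅ ∈ τ ✓.
  V = {[foxtrot=golf]}: π^{-1}(V) = {foxtrot, golf} ∉ τ ✗.
  V = {[hotel]}: π^{-1}(V) = {hotel} ∉ τ ✗.
  V = {[foxtrot=golf], [hotel]}: π^{-1}(V) = {foxtrot, golf, hotel} ∈ τ ✓.
Open sets in the quotient: τ_Q = {{}, {[foxtrot=golf], [hotel]}} (2 elements).


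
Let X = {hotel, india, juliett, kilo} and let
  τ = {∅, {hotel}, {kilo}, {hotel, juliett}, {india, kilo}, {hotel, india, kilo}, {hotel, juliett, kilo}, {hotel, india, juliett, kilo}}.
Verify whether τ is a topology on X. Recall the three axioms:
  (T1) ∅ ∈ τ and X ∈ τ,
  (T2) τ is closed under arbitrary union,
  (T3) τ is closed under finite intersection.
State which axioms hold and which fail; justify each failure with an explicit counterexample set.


τ is NOT a topology on X.

Axiom (T1): ∅ ∈ τ? Yes; X ∈ τ? Yes.
Axiom (T2/T3): check pairwise unions and intersections of members of τ.
Counterexample for (T2): {hotel} ∪ {kilo} = {hotel, kilo} ∉ τ. Therefore τ is NOT a topology.


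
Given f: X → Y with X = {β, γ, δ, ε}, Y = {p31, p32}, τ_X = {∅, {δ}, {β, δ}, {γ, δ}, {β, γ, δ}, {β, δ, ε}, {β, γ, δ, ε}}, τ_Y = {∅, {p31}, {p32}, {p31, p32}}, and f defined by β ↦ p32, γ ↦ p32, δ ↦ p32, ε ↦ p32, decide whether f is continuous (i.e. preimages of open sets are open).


f IS continuous.

Compute f^{-1}(U) for each U ∈ τ_Y:
  U = ∅: f^{-1}(U) = ∅ ∈ τ_X ✓.
  U = {p31}: f^{-1}(U) = ∅ ∈ τ_X ✓.
  U = {p32}: f^{-1}(U) = {β, γ, δ, ε} ∈ τ_X ✓.
  U = {p31, p32}: f^{-1}(U) = {β, γ, δ, ε} ∈ τ_X ✓.
Every preimage lies in τ_X, so f IS continuous.


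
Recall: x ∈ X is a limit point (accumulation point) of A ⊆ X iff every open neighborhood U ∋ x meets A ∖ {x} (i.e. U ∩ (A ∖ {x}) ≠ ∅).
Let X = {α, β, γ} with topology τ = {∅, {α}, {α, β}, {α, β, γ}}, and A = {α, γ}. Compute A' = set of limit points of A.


A' = {β, γ}

For each x ∈ X, list the open sets U ∈ τ with x ∈ U, then check whether U ∩ (A ∖ {x}) ≠ ∅ for every such U.
  x = α: open {α} ∋ x has {α} ∩ (A ∖ {α}) = ∅, so x is NOT a limit point.
  x = β: opens ∋ x are {α, β}, {α, β, γ}; each meets A ∖ {β}, so x IS a limit point.
  x = γ: opens ∋ x are {α, β, γ}; each meets A ∖ {γ}, so x IS a limit point.
Collecting: A' = {β, γ}.


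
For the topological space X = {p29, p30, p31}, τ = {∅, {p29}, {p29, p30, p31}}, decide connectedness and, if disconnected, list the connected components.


(X, τ) is connected.

Find clopen sets (U ∈ τ with X ∖ U ∈ τ):
  U = ∅, X ∖ U = {p29, p30, p31} — both open, so U is clopen.
  U = {p29, p30, p31}, X ∖ U = ∅ — both open, so U is clopen.
Only trivial clopens (∅ and X) exist, so (X, τ) is connected.
Compute connected components by grouping points that agree on all clopens:
  component: {p29, p30, p31}


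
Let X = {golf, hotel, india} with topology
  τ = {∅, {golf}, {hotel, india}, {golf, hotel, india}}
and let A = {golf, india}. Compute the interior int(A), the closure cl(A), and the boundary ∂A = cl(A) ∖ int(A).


int(A) = {golf}, cl(A) = {golf, hotel, india}, ∂A = {hotel, india}.

Closed sets in (X, τ) are complements of opens:
  closed(X, τ) = {∅, {golf}, {hotel, india}, {golf, hotel, india}}.
int(A) = ⋃ {U ∈ τ : U ⊆ A}. Opens contained in A: ∅, {golf}.
Taking the union of these: int(A) = {golf}.
cl(A) = ⋂ {C closed : A ⊆ C}. Closed sets containing A: {golf, hotel, india}.
Intersecting these: cl(A) = {golf, hotel, india}.
∂A = cl(A) ∖ int(A) = {golf, hotel, india} ∖ {golf} = {hotel, india}.


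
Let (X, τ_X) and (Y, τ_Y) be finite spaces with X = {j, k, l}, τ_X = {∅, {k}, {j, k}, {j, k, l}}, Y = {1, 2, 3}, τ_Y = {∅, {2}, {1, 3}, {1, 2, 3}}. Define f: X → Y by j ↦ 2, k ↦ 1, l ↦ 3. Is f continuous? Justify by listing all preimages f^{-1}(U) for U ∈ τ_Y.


f is NOT continuous.

Compute f^{-1}(U) for each U ∈ τ_Y:
  U = ∅: f^{-1}(U) = ∅ ∈ τ_X ✓.
  U = {2}: f^{-1}(U) = {j} ∉ τ_X ✗.
  U = {1, 3}: f^{-1}(U) = {k, l} ∉ τ_X ✗.
  U = {1, 2, 3}: f^{-1}(U) = {j, k, l} ∈ τ_X ✓.
Found U = {2} with f^{-1}(U) = {j} not in τ_X. Therefore f is NOT continuous.


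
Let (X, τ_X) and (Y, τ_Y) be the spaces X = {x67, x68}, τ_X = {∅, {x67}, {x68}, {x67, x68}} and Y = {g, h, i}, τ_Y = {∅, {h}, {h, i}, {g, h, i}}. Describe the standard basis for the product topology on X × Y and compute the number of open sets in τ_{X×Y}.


Basis B = {∅ × ∅, {x67} × {h}, {x68} × {h}, {x67} × {h, i}, {x67, x68} × {h}, {x68} × {h, i}, {x67} × {g, h, i}, {x68} × {g, h, i}, {x67, x68} × {h, i}, {x67, x68} × {g, h, i}}; |τ_{X×Y}| = 16.

Enumerate products U × V with U ∈ τ_X, V ∈ τ_Y (deduplicated):
  ∅ × ∅ = {} (∅)
  {x67} × {h} = {(x67,h)}
  {x68} × {h} = {(x68,h)}
  {x67} × {h, i} = {(x67,h), (x67,i)}
  {x67, x68} × {h} = {(x67,h), (x68,h)}
  {x68} × {h, i} = {(x68,h), (x68,i)}
  {x67} × {g, h, i} = {(x67,g), (x67,h), (x67,i)}
  {x68} × {g, h, i} = {(x68,g), (x68,h), (x68,i)}
  {x67, x68} × {h, i} = {(x67,h), (x67,i), (x68,h), (x68,i)}
  {x67, x68} × {g, h, i} = {(x67,g), (x67,h), (x67,i), (x68,g), (x68,h), (x68,i)}
These 10 distinct sets form the basis B.
Close under arbitrary unions to get τ_{X×Y}; counting gives |τ_{X×Y}| = 16.


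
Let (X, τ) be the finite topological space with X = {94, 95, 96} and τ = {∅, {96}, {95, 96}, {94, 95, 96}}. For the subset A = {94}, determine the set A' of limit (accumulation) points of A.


A' = ∅

For each x ∈ X, list the open sets U ∈ τ with x ∈ U, then check whether U ∩ (A ∖ {x}) ≠ ∅ for every such U.
  x = 94: open {94, 95, 96} ∋ x has {94, 95, 96} ∩ (A ∖ {94}) = ∅, so x is NOT a limit point.
  x = 95: open {95, 96} ∋ x has {95, 96} ∩ (A ∖ {95}) = ∅, so x is NOT a limit point.
  x = 96: open {96} ∋ x has {96} ∩ (A ∖ {96}) = ∅, so x is NOT a limit point.
Collecting: A' = ∅.


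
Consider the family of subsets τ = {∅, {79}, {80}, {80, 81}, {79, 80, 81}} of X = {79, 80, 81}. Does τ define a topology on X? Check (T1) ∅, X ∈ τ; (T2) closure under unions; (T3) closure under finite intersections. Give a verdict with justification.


τ is NOT a topology on X.

Axiom (T1): ∅ ∈ τ? Yes; X ∈ τ? Yes.
Axiom (T2/T3): check pairwise unions and intersections of members of τ.
Counterexample for (T2): {79} ∪ {80} = {79, 80} ∉ τ. Therefore τ is NOT a topology.


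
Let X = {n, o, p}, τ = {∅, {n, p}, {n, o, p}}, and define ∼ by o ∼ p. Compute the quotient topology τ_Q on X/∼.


X/∼ = {[n], [o=p]}; |τ_Q| = 2.

Equivalence classes: [n], [o=p].
Quotient map π: X → X/∼ sends n ↦ [n], o ↦ [o=p], p ↦ [o=p].
For each subset V ⊆ X/∼, compute π^{-1}(V) ⊆ X and check whether π^{-1}(V) ∈ τ. V is open in τ_Q iff π^{-1}(V) ∈ τ.
  V = {}: π^{-1}(V) = ∅ ∈ τ ✓.
  V = {[n]}: π^{-1}(V) = {n} ∉ τ ✗.
  V = {[o=p]}: π^{-1}(V) = {o, p} ∉ τ ✗.
  V = {[n], [o=p]}: π^{-1}(V) = {n, o, p} ∈ τ ✓.
Open sets in the quotient: τ_Q = {{}, {[n], [o=p]}} (2 elements).


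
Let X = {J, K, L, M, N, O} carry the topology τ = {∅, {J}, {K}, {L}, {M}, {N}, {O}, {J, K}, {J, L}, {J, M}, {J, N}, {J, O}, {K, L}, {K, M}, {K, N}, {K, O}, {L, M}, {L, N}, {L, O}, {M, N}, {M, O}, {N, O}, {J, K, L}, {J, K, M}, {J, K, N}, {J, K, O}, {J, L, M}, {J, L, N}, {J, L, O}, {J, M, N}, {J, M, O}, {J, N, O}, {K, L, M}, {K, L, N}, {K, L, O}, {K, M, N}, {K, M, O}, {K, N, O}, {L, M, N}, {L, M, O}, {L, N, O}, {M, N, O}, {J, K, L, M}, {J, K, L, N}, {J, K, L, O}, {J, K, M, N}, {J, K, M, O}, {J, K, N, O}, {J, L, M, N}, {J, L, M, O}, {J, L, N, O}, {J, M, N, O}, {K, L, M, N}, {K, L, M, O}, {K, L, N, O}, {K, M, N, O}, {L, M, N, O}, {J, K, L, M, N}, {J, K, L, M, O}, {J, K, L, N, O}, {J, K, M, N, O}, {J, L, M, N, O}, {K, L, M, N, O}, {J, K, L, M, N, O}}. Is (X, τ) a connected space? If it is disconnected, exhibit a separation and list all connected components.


(X, τ) is disconnected; components = [{J}, {K}, {L}, {M}, {N}, {O}].

Find clopen sets (U ∈ τ with X ∖ U ∈ τ):
  U = ∅, X ∖ U = {J, K, L, M, N, O} — both open, so U is clopen.
  U = {J}, X ∖ U = {K, L, M, N, O} — both open, so U is clopen.
  U = {K}, X ∖ U = {J, L, M, N, O} — both open, so U is clopen.
  U = {L}, X ∖ U = {J, K, M, N, O} — both open, so U is clopen.
  U = {M}, X ∖ U = {J, K, L, N, O} — both open, so U is clopen.
  U = {N}, X ∖ U = {J, K, L, M, O} — both open, so U is clopen.
  U = {O}, X ∖ U = {J, K, L, M, N} — both open, so U is clopen.
  U = {J, K}, X ∖ U = {L, M, N, O} — both open, so U is clopen.
  U = {J, L}, X ∖ U = {K, M, N, O} — both open, so U is clopen.
  U = {J, M}, X ∖ U = {K, L, N, O} — both open, so U is clopen.
  U = {J, N}, X ∖ U = {K, L, M, O} — both open, so U is clopen.
  U = {J, O}, X ∖ U = {K, L, M, N} — both open, so U is clopen.
  U = {K, L}, X ∖ U = {J, M, N, O} — both open, so U is clopen.
  U = {K, M}, X ∖ U = {J, L, N, O} — both open, so U is clopen.
  U = {K, N}, X ∖ U = {J, L, M, O} — both open, so U is clopen.
  U = {K, O}, X ∖ U = {J, L, M, N} — both open, so U is clopen.
  U = {L, M}, X ∖ U = {J, K, N, O} — both open, so U is clopen.
  U = {L, N}, X ∖ U = {J, K, M, O} — both open, so U is clopen.
  U = {L, O}, X ∖ U = {J, K, M, N} — both open, so U is clopen.
  U = {M, N}, X ∖ U = {J, K, L, O} — both open, so U is clopen.
  U = {M, O}, X ∖ U = {J, K, L, N} — both open, so U is clopen.
  U = {N, O}, X ∖ U = {J, K, L, M} — both open, so U is clopen.
  U = {J, K, L}, X ∖ U = {M, N, O} — both open, so U is clopen.
  U = {J, K, M}, X ∖ U = {L, N, O} — both open, so U is clopen.
  U = {J, K, N}, X ∖ U = {L, M, O} — both open, so U is clopen.
  U = {J, K, O}, X ∖ U = {L, M, N} — both open, so U is clopen.
  U = {J, L, M}, X ∖ U = {K, N, O} — both open, so U is clopen.
  U = {J, L, N}, X ∖ U = {K, M, O} — both open, so U is clopen.
  U = {J, L, O}, X ∖ U = {K, M, N} — both open, so U is clopen.
  U = {J, M, N}, X ∖ U = {K, L, O} — both open, so U is clopen.
  U = {J, M, O}, X ∖ U = {K, L, N} — both open, so U is clopen.
  U = {J, N, O}, X ∖ U = {K, L, M} — both open, so U is clopen.
  U = {K, L, M}, X ∖ U = {J, N, O} — both open, so U is clopen.
  U = {K, L, N}, X ∖ U = {J, M, O} — both open, so U is clopen.
  U = {K, L, O}, X ∖ U = {J, M, N} — both open, so U is clopen.
  U = {K, M, N}, X ∖ U = {J, L, O} — both open, so U is clopen.
  U = {K, M, O}, X ∖ U = {J, L, N} — both open, so U is clopen.
  U = {K, N, O}, X ∖ U = {J, L, M} — both open, so U is clopen.
  U = {L, M, N}, X ∖ U = {J, K, O} — both open, so U is clopen.
  U = {L, M, O}, X ∖ U = {J, K, N} — both open, so U is clopen.
  U = {L, N, O}, X ∖ U = {J, K, M} — both open, so U is clopen.
  U = {M, N, O}, X ∖ U = {J, K, L} — both open, so U is clopen.
  U = {J, K, L, M}, X ∖ U = {N, O} — both open, so U is clopen.
  U = {J, K, L, N}, X ∖ U = {M, O} — both open, so U is clopen.
  U = {J, K, L, O}, X ∖ U = {M, N} — both open, so U is clopen.
  U = {J, K, M, N}, X ∖ U = {L, O} — both open, so U is clopen.
  U = {J, K, M, O}, X ∖ U = {L, N} — both open, so U is clopen.
  U = {J, K, N, O}, X ∖ U = {L, M} — both open, so U is clopen.
  U = {J, L, M, N}, X ∖ U = {K, O} — both open, so U is clopen.
  U = {J, L, M, O}, X ∖ U = {K, N} — both open, so U is clopen.
  U = {J, L, N, O}, X ∖ U = {K, M} — both open, so U is clopen.
  U = {J, M, N, O}, X ∖ U = {K, L} — both open, so U is clopen.
  U = {K, L, M, N}, X ∖ U = {J, O} — both open, so U is clopen.
  U = {K, L, M, O}, X ∖ U = {J, N} — both open, so U is clopen.
  U = {K, L, N, O}, X ∖ U = {J, M} — both open, so U is clopen.
  U = {K, M, N, O}, X ∖ U = {J, L} — both open, so U is clopen.
  U = {L, M, N, O}, X ∖ U = {J, K} — both open, so U is clopen.
  U = {J, K, L, M, N}, X ∖ U = {O} — both open, so U is clopen.
  U = {J, K, L, M, O}, X ∖ U = {N} — both open, so U is clopen.
  U = {J, K, L, N, O}, X ∖ U = {M} — both open, so U is clopen.
  U = {J, K, M, N, O}, X ∖ U = {L} — both open, so U is clopen.
  U = {J, L, M, N, O}, X ∖ U = {K} — both open, so U is clopen.
  U = {K, L, M, N, O}, X ∖ U = {J} — both open, so U is clopen.
  U = {J, K, L, M, N, O}, X ∖ U = ∅ — both open, so U is clopen.
Nontrivial clopen(s) exist: e.g. {M, N, O}. So (X, τ) is disconnected.
Compute connected components by grouping points that agree on all clopens:
  component: {J}
  component: {K}
  component: {L}
  component: {M}
  component: {N}
  component: {O}


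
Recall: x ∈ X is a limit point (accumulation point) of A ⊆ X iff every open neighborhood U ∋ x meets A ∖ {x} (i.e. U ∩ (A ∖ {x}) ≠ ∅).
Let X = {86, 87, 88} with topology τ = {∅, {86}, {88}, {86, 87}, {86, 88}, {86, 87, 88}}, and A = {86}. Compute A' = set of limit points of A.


A' = {87}

For each x ∈ X, list the open sets U ∈ τ with x ∈ U, then check whether U ∩ (A ∖ {x}) ≠ ∅ for every such U.
  x = 86: open {86} ∋ x has {86} ∩ (A ∖ {86}) = ∅, so x is NOT a limit point.
  x = 87: opens ∋ x are {86, 87}, {86, 87, 88}; each meets A ∖ {87}, so x IS a limit point.
  x = 88: open {88} ∋ x has {88} ∩ (A ∖ {88}) = ∅, so x is NOT a limit point.
Collecting: A' = {87}.


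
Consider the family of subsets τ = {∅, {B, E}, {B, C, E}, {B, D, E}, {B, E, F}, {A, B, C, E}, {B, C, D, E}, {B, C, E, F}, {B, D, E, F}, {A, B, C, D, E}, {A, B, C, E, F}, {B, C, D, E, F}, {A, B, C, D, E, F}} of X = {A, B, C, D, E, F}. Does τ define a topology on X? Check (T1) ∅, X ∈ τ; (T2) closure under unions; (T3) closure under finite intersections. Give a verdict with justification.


τ IS a topology on X.

Axiom (T1): ∅ ∈ τ? Yes; X ∈ τ? Yes.
Axiom (T2/T3): check pairwise unions and intersections of members of τ.
All pairwise intersections and unions checked — each lies in τ. Therefore τ satisfies (T1), (T2), (T3): it IS a topology on X.


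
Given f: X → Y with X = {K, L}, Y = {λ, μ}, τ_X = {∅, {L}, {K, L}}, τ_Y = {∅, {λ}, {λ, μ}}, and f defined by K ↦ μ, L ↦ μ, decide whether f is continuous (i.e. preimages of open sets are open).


f IS continuous.

Compute f^{-1}(U) for each U ∈ τ_Y:
  U = ∅: f^{-1}(U) = ∅ ∈ τ_X ✓.
  U = {λ}: f^{-1}(U) = ∅ ∈ τ_X ✓.
  U = {λ, μ}: f^{-1}(U) = {K, L} ∈ τ_X ✓.
Every preimage lies in τ_X, so f IS continuous.


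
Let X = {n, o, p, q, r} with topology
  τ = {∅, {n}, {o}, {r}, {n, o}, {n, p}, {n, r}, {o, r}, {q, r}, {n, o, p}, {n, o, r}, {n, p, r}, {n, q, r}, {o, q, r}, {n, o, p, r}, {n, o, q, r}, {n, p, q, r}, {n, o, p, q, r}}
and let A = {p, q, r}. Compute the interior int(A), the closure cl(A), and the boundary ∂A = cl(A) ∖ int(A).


int(A) = {q, r}, cl(A) = {p, q, r}, ∂A = {p}.

Closed sets in (X, τ) are complements of opens:
  closed(X, τ) = {∅, {o}, {p}, {q}, {n, p}, {o, p}, {o, q}, {p, q}, {q, r}, {n, o, p}, {n, p, q}, {o, p, q}, {o, q, r}, {p, q, r}, {n, o, p, q}, {n, p, q, r}, {o, p, q, r}, {n, o, p, q, r}}.
int(A) = ⋃ {U ∈ τ : U ⊆ A}. Opens contained in A: ∅, {r}, {q, r}.
Taking the union of these: int(A) = {q, r}.
cl(A) = ⋂ {C closed : A ⊆ C}. Closed sets containing A: {p, q, r}, {n, p, q, r}, {o, p, q, r}, {n, o, p, q, r}.
Intersecting these: cl(A) = {p, q, r}.
∂A = cl(A) ∖ int(A) = {p, q, r} ∖ {q, r} = {p}.


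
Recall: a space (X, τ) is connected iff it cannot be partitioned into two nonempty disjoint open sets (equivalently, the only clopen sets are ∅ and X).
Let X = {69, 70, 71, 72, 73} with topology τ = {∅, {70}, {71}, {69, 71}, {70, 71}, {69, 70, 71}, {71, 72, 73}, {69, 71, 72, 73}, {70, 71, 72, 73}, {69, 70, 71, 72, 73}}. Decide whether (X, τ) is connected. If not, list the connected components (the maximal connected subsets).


(X, τ) is disconnected; components = [{70}, {69, 71, 72, 73}].

Find clopen sets (U ∈ τ with X ∖ U ∈ τ):
  U = ∅, X ∖ U = {69, 70, 71, 72, 73} — both open, so U is clopen.
  U = {70}, X ∖ U = {69, 71, 72, 73} — both open, so U is clopen.
  U = {69, 71, 72, 73}, X ∖ U = {70} — both open, so U is clopen.
  U = {69, 70, 71, 72, 73}, X ∖ U = ∅ — both open, so U is clopen.
Nontrivial clopen(s) exist: e.g. {69, 71, 72, 73}. So (X, τ) is disconnected.
Compute connected components by grouping points that agree on all clopens:
  component: {70}
  component: {69, 71, 72, 73}


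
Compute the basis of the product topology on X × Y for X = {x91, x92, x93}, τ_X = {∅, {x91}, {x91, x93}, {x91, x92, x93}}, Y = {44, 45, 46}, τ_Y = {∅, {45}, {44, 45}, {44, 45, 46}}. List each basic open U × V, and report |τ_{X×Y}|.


Basis B = {∅ × ∅, {x91} × {45}, {x91} × {44, 45}, {x91, x93} × {45}, {x91} × {44, 45, 46}, {x91, x92, x93} × {45}, {x91, x93} × {44, 45}, {x91, x93} × {44, 45, 46}, {x91, x92, x93} × {44, 45}, {x91, x92, x93} × {44, 45, 46}}; |τ_{X×Y}| = 20.

Enumerate products U × V with U ∈ τ_X, V ∈ τ_Y (deduplicated):
  ∅ × ∅ = {} (∅)
  {x91} × {45} = {(x91,45)}
  {x91} × {44, 45} = {(x91,44), (x91,45)}
  {x91, x93} × {45} = {(x91,45), (x93,45)}
  {x91} × {44, 45, 46} = {(x91,44), (x91,45), (x91,46)}
  {x91, x92, x93} × {45} = {(x91,45), (x92,45), (x93,45)}
  {x91, x93} × {44, 45} = {(x91,44), (x91,45), (x93,44), (x93,45)}
  {x91, x93} × {44, 45, 46} = {(x91,44), (x91,45), (x91,46), (x93,44), (x93,45), (x93,46)}
  {x91, x92, x93} × {44, 45} = {(x91,44), (x91,45), (x92,44), (x92,45), (x93,44), (x93,45)}
  {x91, x92, x93} × {44, 45, 46} = {(x91,44), (x91,45), (x91,46), (x92,44), (x92,45), (x92,46), (x93,44), (x93,45), (x93,46)}
These 10 distinct sets form the basis B.
Close under arbitrary unions to get τ_{X×Y}; counting gives |τ_{X×Y}| = 20.


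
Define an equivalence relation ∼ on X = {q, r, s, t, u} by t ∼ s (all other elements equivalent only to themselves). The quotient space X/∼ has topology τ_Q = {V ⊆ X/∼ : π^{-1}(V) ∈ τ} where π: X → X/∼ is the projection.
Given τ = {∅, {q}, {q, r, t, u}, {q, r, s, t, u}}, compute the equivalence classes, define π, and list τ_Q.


X/∼ = {[q], [r], [s=t], [u]}; |τ_Q| = 3.

Equivalence classes: [q], [r], [s=t], [u].
Quotient map π: X → X/∼ sends q ↦ [q], r ↦ [r], s ↦ [s=t], t ↦ [s=t], u ↦ [u].
For each subset V ⊆ X/∼, compute π^{-1}(V) ⊆ X and check whether π^{-1}(V) ∈ τ. V is open in τ_Q iff π^{-1}(V) ∈ τ.
  V = {}: π^{-1}(V) = ∅ ∈ τ ✓.
  V = {[q]}: π^{-1}(V) = {q} ∈ τ ✓.
  V = {[r]}: π^{-1}(V) = {r} ∉ τ ✗.
  V = {[q], [r]}: π^{-1}(V) = {q, r} ∉ τ ✗.
  V = {[s=t]}: π^{-1}(V) = {s, t} ∉ τ ✗.
  V = {[q], [s=t]}: π^{-1}(V) = {q, s, t} ∉ τ ✗.
  V = {[r], [s=t]}: π^{-1}(V) = {r, s, t} ∉ τ ✗.
  V = {[q], [r], [s=t]}: π^{-1}(V) = {q, r, s, t} ∉ τ ✗.
  V = {[u]}: π^{-1}(V) = {u} ∉ τ ✗.
  V = {[q], [u]}: π^{-1}(V) = {q, u} ∉ τ ✗.
  V = {[r], [u]}: π^{-1}(V) = {r, u} ∉ τ ✗.
  V = {[q], [r], [u]}: π^{-1}(V) = {q, r, u} ∉ τ ✗.
  V = {[s=t], [u]}: π^{-1}(V) = {s, t, u} ∉ τ ✗.
  V = {[q], [s=t], [u]}: π^{-1}(V) = {q, s, t, u} ∉ τ ✗.
  V = {[r], [s=t], [u]}: π^{-1}(V) = {r, s, t, u} ∉ τ ✗.
  V = {[q], [r], [s=t], [u]}: π^{-1}(V) = {q, r, s, t, u} ∈ τ ✓.
Open sets in the quotient: τ_Q = {{}, {[q]}, {[q], [r], [s=t], [u]}} (3 elements).
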